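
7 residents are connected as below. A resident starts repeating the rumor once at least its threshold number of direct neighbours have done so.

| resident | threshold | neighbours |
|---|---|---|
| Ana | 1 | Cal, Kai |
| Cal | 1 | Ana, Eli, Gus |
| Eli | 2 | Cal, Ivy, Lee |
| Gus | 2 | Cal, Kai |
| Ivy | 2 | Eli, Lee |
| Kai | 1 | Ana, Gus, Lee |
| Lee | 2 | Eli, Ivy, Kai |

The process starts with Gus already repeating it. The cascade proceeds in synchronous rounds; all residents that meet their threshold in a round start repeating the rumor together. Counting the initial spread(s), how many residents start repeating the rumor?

4

Round 1 — Gus starts repeating the rumor (initial).
Round 2 — checking thresholds:
  Cal: 1 of 3 neighbours ≥ 1, starts repeating the rumor.
  Kai: 1 of 3 neighbours ≥ 1, starts repeating the rumor.
Round 3 — checking thresholds:
  Ana: 2 of 2 neighbours ≥ 1, starts repeating the rumor.
  Eli: 1 of 3 neighbours < 2, below threshold.
  Lee: 1 of 3 neighbours < 2, below threshold.
Round 4 — no new spreads; cascade stops.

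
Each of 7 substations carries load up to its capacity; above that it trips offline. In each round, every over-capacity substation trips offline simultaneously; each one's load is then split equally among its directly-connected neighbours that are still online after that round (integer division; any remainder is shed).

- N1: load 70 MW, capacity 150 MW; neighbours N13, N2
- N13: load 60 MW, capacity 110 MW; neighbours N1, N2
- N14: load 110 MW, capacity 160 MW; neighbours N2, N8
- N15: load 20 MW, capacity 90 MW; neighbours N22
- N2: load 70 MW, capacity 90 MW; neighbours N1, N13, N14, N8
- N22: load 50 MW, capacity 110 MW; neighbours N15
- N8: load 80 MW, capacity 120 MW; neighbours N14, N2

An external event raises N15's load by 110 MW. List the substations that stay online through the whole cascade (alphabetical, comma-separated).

Round 1 — N15 at 130 > 90. N15 trips offline.
  N15 sheds 130 MW to N22: 130 each.
    N22: 50+130 = 180 > 110
Round 2 — N22 trips offline.
  N22 sheds 180 MW: no online neighbours, lost.
No further trips.

N1, N13, N14, N2, N8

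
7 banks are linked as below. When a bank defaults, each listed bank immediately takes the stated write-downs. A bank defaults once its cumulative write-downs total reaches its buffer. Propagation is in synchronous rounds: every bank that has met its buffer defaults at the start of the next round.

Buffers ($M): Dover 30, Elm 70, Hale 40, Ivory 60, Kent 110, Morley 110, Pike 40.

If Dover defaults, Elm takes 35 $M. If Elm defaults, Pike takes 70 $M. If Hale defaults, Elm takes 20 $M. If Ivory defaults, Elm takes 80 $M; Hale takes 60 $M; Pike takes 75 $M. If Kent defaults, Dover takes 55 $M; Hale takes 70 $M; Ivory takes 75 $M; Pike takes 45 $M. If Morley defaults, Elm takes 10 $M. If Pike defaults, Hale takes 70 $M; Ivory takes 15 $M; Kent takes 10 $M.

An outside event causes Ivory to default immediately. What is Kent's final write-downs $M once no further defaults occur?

Round 1 — Ivory defaults (initial).
  Elm: +80 → 80 ≥ 70
  Hale: +60 → 60 ≥ 40
  Pike: +75 → 75 ≥ 40
Round 2 — Elm, Hale, Pike default.
  Kent: +10 → 10 < 110
No further defaults.

10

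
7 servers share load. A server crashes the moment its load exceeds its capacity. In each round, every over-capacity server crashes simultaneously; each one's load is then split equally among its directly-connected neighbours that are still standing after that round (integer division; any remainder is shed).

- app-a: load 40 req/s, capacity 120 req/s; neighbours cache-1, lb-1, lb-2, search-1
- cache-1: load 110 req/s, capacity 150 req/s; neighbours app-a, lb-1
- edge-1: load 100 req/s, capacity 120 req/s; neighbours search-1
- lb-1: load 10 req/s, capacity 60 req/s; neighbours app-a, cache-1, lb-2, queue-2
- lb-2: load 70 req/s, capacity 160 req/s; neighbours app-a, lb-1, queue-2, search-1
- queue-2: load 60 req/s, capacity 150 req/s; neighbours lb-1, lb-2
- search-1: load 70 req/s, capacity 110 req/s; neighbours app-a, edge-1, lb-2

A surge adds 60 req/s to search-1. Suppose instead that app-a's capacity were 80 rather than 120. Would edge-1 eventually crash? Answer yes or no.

yes

With app-a's capacity at 80:
Round 1 — search-1 at 130 > 110. search-1 crashes.
  search-1 sheds 130 req/s to app-a, edge-1, lb-2: 43 each (1 lost).
    app-a: 40+43 = 83 > 80
    edge-1: 100+43 = 143 > 120
    lb-2: 70+43 = 113 ≤ 160
Round 2 — app-a, edge-1 crash.
  app-a sheds 83 req/s to cache-1, lb-1, lb-2: 27 each (2 lost).
    cache-1: 110+27 = 137 ≤ 150
    lb-1: 10+27 = 37 ≤ 60
    lb-2: 113+27 = 140 ≤ 160
  edge-1 sheds 143 req/s: no online neighbours, lost.
No further crashes.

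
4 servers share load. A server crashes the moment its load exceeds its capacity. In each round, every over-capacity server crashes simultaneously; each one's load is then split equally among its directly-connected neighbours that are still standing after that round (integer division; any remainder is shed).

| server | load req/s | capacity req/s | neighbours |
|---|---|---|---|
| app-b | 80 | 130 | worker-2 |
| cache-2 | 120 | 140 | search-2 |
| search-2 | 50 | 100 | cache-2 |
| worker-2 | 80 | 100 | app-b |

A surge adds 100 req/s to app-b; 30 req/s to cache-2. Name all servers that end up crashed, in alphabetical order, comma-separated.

app-b, cache-2, search-2, worker-2

Round 1 — app-b at 180 > 130; cache-2 at 150 > 140. app-b, cache-2 crash.
  app-b sheds 180 req/s to worker-2: 180 each.
    worker-2: 80+180 = 260 > 100
  cache-2 sheds 150 req/s to search-2: 150 each.
    search-2: 50+150 = 200 > 100
Round 2 — search-2, worker-2 crash.
  search-2 sheds 200 req/s: no online neighbours, lost.
  worker-2 sheds 260 req/s: no online neighbours, lost.
No further crashes.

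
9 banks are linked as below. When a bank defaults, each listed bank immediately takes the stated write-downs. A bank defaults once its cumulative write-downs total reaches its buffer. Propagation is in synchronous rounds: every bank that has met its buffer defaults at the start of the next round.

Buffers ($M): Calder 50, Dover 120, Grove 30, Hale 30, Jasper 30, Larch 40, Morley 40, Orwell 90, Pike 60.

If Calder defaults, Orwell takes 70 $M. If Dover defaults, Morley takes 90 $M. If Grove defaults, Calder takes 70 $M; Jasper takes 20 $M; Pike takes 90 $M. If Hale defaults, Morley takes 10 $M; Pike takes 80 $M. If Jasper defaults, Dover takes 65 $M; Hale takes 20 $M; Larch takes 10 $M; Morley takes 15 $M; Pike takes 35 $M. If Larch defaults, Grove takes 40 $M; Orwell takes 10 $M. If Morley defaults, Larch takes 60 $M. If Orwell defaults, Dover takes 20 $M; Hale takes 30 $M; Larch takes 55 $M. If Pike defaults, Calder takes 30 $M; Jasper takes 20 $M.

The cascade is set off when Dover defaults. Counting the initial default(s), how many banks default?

Round 1 — Dover defaults (initial).
  Morley: +90 → 90 ≥ 40
Round 2 — Morley defaults.
  Larch: +60 → 60 ≥ 40
Round 3 — Larch defaults.
  Grove: +40 → 40 ≥ 30
  Orwell: +10 → 10 < 90
Round 4 — Grove defaults.
  Calder: +70 → 70 ≥ 50
  Jasper: +20 → 20 < 30
  Pike: +90 → 90 ≥ 60
Round 5 — Calder, Pike default.
  Jasper: +20 → 40 ≥ 30
  Orwell: +70 → 80 < 90
Round 6 — Jasper defaults.
  Hale: +20 → 20 < 30
No further defaults.

7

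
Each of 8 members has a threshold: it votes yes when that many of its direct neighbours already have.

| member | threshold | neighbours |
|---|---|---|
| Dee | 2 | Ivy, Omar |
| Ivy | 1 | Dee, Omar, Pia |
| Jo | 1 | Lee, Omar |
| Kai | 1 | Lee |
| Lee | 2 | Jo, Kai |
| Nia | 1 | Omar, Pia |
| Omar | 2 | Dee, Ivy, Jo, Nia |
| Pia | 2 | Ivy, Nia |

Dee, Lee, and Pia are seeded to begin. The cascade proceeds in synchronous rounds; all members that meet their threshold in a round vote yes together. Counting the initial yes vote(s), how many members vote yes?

8

Round 1 — Dee, Lee, Pia vote yes (initial).
Round 2 — checking thresholds:
  Ivy: 2 of 3 neighbours ≥ 1, votes yes.
  Jo: 1 of 2 neighbours ≥ 1, votes yes.
  Kai: 1 of 1 neighbours ≥ 1, votes yes.
  Nia: 1 of 2 neighbours ≥ 1, votes yes.
  Omar: 1 of 4 neighbours < 2, holds.
Round 3 — checking thresholds:
  Omar: 4 of 4 neighbours ≥ 2, votes yes.
Round 4 — no new yes votes; cascade stops.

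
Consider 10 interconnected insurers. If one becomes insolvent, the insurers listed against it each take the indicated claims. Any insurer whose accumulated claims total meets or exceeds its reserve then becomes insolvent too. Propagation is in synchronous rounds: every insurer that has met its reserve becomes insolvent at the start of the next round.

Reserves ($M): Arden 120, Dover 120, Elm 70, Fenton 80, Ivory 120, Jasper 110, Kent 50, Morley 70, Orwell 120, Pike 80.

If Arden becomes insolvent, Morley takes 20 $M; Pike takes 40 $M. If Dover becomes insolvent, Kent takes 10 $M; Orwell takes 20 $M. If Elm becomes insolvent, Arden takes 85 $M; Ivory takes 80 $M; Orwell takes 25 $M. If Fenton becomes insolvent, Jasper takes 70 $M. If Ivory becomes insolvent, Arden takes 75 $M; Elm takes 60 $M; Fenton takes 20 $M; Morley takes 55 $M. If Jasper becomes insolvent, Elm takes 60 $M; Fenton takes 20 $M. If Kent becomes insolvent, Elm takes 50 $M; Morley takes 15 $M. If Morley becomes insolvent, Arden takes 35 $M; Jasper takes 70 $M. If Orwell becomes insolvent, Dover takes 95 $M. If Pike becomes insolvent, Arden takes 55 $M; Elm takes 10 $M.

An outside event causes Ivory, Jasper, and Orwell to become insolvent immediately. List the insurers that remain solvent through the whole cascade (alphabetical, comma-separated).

Round 1 — Ivory, Jasper, Orwell become insolvent (initial).
  Arden: +75 → 75 < 120
  Dover: +95 → 95 < 120
  Elm: +60+60 → 120 ≥ 70
  Fenton: +20+20 → 40 < 80
  Morley: +55 → 55 < 70
Round 2 — Elm becomes insolvent.
  Arden: +85 → 160 ≥ 120
Round 3 — Arden becomes insolvent.
  Morley: +20 → 75 ≥ 70
  Pike: +40 → 40 < 80
Round 4 — Morley becomes insolvent.
No further insolvencies.

Dover, Fenton, Kent, Pike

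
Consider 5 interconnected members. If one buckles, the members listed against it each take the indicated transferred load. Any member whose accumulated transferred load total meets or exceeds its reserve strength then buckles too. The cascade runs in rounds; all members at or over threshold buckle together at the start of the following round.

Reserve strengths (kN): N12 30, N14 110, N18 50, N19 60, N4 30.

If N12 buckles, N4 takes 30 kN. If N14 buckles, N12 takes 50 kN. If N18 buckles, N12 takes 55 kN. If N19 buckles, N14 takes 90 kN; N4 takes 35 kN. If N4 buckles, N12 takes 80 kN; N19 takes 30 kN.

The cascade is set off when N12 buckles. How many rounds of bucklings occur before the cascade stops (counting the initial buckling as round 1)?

Round 1 — N12 buckles (initial).
  N4: +30 → 30 ≥ 30
Round 2 — N4 buckles.
  N19: +30 → 30 < 60
No further bucklings.

2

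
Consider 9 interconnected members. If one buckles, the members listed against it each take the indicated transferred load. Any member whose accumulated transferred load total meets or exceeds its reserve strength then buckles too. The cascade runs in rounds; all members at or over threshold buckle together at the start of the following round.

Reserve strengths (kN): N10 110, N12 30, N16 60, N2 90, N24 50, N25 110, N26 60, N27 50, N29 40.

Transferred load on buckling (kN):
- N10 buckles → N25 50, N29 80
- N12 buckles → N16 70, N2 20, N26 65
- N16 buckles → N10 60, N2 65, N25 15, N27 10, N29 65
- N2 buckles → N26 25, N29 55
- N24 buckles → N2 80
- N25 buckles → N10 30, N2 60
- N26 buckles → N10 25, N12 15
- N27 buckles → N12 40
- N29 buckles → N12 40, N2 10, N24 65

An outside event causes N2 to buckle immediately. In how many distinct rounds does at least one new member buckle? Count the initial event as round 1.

Round 1 — N2 buckles (initial).
  N26: +25 → 25 < 60
  N29: +55 → 55 ≥ 40
Round 2 — N29 buckles.
  N12: +40 → 40 ≥ 30
  N24: +65 → 65 ≥ 50
Round 3 — N12, N24 buckle.
  N16: +70 → 70 ≥ 60
  N26: +65 → 90 ≥ 60
Round 4 — N16, N26 buckle.
  N10: +60+25 → 85 < 110
  N25: +15 → 15 < 110
  N27: +10 → 10 < 50
No further bucklings.

4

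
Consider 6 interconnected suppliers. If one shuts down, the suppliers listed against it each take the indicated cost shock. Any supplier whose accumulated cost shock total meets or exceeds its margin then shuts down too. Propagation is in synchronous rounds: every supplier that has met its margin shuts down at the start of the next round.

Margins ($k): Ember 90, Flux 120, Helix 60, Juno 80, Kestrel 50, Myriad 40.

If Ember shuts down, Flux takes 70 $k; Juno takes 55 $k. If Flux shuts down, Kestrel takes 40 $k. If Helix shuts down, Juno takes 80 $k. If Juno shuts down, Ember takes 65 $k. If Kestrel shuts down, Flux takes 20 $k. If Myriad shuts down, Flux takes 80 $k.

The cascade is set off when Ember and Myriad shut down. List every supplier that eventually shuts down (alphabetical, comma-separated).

Ember, Flux, Myriad

Round 1 — Ember, Myriad shut down (initial).
  Flux: +70+80 → 150 ≥ 120
  Juno: +55 → 55 < 80
Round 2 — Flux shuts down.
  Kestrel: +40 → 40 < 50
No further shutdowns.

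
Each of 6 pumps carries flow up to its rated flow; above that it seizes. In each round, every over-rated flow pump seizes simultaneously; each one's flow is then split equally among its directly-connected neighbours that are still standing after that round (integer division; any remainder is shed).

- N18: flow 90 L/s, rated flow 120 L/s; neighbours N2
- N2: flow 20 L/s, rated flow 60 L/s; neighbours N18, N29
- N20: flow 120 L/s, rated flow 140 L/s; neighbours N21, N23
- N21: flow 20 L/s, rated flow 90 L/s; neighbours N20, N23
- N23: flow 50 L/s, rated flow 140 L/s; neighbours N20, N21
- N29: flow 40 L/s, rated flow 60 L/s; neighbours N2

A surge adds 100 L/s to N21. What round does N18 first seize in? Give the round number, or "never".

Round 1 — N21 at 120 > 90. N21 seizes.
  N21 sheds 120 L/s to N20, N23: 60 each.
    N20: 120+60 = 180 > 140
    N23: 50+60 = 110 ≤ 140
Round 2 — N20 seizes.
  N20 sheds 180 L/s to N23: 180 each.
    N23: 110+180 = 290 > 140
Round 3 — N23 seizes.
  N23 sheds 290 L/s: no online neighbours, lost.
No further seizures.

never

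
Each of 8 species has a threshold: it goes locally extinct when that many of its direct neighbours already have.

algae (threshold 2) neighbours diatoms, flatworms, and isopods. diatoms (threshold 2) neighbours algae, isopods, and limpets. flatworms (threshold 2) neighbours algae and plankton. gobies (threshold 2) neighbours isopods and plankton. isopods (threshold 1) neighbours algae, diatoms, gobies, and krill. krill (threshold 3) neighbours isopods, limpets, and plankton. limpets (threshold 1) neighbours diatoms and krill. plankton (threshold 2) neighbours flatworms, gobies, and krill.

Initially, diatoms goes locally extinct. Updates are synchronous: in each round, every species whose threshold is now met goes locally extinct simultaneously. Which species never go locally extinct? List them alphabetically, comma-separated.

Round 1 — diatoms goes locally extinct (initial).
Round 2 — checking thresholds:
  algae: 1 of 3 neighbours < 2, below threshold.
  isopods: 1 of 4 neighbours ≥ 1, goes locally extinct.
  limpets: 1 of 2 neighbours ≥ 1, goes locally extinct.
Round 3 — checking thresholds:
  algae: 2 of 3 neighbours ≥ 2, goes locally extinct.
  gobies: 1 of 2 neighbours < 2, below threshold.
  krill: 2 of 3 neighbours < 3, below threshold.
Round 4 — no new extinctions; cascade stops.

flatworms, gobies, krill, plankton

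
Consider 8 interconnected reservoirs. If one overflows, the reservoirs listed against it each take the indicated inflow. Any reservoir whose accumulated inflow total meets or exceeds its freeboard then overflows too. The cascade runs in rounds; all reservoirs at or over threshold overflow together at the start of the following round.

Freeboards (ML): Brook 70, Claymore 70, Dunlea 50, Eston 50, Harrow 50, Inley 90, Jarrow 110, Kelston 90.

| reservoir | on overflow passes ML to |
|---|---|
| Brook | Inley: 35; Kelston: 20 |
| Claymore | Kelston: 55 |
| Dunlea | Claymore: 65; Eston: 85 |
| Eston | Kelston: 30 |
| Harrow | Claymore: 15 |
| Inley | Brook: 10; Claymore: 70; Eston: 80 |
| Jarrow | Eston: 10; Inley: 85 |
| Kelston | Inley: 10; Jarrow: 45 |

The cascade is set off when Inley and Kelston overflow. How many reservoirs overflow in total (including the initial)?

Round 1 — Inley, Kelston overflow (initial).
  Brook: +10 → 10 < 70
  Claymore: +70 → 70 ≥ 70
  Eston: +80 → 80 ≥ 50
  Jarrow: +45 → 45 < 110
Round 2 — Claymore, Eston overflow.
No further overflows.

4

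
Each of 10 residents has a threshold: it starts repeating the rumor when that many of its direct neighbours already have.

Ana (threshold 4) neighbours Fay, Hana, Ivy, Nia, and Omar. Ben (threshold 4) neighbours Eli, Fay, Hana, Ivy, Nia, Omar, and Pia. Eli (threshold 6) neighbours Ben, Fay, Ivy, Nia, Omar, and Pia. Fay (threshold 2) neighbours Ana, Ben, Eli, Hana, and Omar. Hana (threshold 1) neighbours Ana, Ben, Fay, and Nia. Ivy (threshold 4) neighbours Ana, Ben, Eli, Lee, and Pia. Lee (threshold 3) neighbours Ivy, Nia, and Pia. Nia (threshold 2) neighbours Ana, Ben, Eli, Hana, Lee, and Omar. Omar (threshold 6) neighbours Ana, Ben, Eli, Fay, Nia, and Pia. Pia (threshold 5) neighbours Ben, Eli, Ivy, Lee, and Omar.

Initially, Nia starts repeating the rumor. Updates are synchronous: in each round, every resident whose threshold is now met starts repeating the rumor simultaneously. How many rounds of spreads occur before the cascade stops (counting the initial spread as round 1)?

2

Round 1 — Nia starts repeating the rumor (initial).
Round 2 — checking thresholds:
  Ana: 1 of 5 neighbours < 4, holds.
  Ben: 1 of 7 neighbours < 4, holds.
  Eli: 1 of 6 neighbours < 6, holds.
  Hana: 1 of 4 neighbours ≥ 1, starts repeating the rumor.
  Lee: 1 of 3 neighbours < 3, holds.
  Omar: 1 of 6 neighbours < 6, holds.
Round 3 — no new spreads; cascade stops.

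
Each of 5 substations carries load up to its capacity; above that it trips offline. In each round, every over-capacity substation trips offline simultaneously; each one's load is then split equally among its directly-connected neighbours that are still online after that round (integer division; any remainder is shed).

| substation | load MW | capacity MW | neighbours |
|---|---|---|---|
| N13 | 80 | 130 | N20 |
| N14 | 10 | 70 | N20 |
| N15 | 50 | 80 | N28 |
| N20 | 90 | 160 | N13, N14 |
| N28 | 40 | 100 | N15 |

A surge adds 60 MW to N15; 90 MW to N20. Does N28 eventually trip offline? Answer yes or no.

yes

Round 1 — N15 at 110 > 80; N20 at 180 > 160. N15, N20 trip offline.
  N15 sheds 110 MW to N28: 110 each.
    N28: 40+110 = 150 > 100
  N20 sheds 180 MW to N13, N14: 90 each.
    N13: 80+90 = 170 > 130
    N14: 10+90 = 100 > 70
Round 2 — N13, N14, N28 trip offline.
  N13 sheds 170 MW: no online neighbours, lost.
  N14 sheds 100 MW: no online neighbours, lost.
  N28 sheds 150 MW: no online neighbours, lost.
No further trips.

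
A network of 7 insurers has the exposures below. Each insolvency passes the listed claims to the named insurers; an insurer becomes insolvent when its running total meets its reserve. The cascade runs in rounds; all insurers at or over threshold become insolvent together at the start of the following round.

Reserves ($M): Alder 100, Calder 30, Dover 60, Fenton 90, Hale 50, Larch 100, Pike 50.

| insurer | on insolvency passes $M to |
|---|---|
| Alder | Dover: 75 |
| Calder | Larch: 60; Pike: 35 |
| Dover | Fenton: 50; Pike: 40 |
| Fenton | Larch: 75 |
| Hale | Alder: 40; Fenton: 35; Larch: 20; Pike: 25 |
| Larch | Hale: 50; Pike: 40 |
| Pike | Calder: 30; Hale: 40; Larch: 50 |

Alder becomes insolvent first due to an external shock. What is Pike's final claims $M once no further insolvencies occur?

40

Round 1 — Alder becomes insolvent (initial).
  Dover: +75 → 75 ≥ 60
Round 2 — Dover becomes insolvent.
  Fenton: +50 → 50 < 90
  Pike: +40 → 40 < 50
No further insolvencies.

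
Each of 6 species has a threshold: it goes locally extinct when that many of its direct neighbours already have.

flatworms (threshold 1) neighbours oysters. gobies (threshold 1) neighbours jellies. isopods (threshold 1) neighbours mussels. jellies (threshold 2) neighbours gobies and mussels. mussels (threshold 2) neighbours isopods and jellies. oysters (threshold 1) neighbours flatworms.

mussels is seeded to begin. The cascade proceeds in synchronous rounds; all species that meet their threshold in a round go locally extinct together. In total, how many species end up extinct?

2

Round 1 — mussels goes locally extinct (initial).
Round 2 — checking thresholds:
  isopods: 1 of 1 neighbours ≥ 1, goes locally extinct.
  jellies: 1 of 2 neighbours < 2, holds.
Round 3 — no new extinctions; cascade stops.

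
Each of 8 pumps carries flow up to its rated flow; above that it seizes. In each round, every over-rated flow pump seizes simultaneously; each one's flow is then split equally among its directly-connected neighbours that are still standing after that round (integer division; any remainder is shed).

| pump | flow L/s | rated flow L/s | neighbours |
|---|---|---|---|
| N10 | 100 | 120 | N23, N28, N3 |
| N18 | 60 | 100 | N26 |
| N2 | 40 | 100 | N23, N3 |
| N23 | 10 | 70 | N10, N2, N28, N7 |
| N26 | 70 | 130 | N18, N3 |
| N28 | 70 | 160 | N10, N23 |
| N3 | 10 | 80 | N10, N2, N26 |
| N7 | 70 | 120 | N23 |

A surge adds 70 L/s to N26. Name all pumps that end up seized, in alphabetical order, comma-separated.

Round 1 — N26 at 140 > 130. N26 seizes.
  N26 sheds 140 L/s to N18, N3: 70 each.
    N18: 60+70 = 130 > 100
    N3: 10+70 = 80 ≤ 80
Round 2 — N18 seizes.
  N18 sheds 130 L/s: no online neighbours, lost.
No further seizures.

N18, N26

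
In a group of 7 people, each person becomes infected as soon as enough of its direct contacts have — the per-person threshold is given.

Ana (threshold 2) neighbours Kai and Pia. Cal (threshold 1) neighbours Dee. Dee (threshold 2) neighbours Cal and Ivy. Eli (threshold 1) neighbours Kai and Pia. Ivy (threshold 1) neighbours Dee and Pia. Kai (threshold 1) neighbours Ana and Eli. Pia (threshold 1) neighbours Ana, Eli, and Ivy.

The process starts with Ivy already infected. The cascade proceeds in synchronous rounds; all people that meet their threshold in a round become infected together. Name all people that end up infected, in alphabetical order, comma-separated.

Round 1 — Ivy becomes infected (initial).
Round 2 — checking thresholds:
  Dee: 1 of 2 neighbours < 2, holds.
  Pia: 1 of 3 neighbours ≥ 1, becomes infected.
Round 3 — checking thresholds:
  Ana: 1 of 2 neighbours < 2, holds.
  Dee: 1 of 2 neighbours < 2, holds.
  Eli: 1 of 2 neighbours ≥ 1, becomes infected.
Round 4 — checking thresholds:
  Ana: 1 of 2 neighbours < 2, holds.
  Dee: 1 of 2 neighbours < 2, holds.
  Kai: 1 of 2 neighbours ≥ 1, becomes infected.
Round 5 — checking thresholds:
  Ana: 2 of 2 neighbours ≥ 2, becomes infected.
  Dee: 1 of 2 neighbours < 2, holds.
Round 6 — no new infections; cascade stops.

Ana, Eli, Ivy, Kai, Pia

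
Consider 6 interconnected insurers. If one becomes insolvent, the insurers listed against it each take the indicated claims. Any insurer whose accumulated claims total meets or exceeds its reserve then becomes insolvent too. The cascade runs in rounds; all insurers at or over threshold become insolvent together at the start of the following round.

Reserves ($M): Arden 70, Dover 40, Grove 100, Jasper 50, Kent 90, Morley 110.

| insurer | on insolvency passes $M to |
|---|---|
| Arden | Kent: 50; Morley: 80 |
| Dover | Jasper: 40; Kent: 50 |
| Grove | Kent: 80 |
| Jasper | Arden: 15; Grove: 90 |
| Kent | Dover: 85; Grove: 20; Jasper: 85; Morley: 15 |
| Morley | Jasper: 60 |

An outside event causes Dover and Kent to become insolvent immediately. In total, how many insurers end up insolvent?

Round 1 — Dover, Kent become insolvent (initial).
  Grove: +20 → 20 < 100
  Jasper: +40+85 → 125 ≥ 50
  Morley: +15 → 15 < 110
Round 2 — Jasper becomes insolvent.
  Arden: +15 → 15 < 70
  Grove: +90 → 110 ≥ 100
Round 3 — Grove becomes insolvent.
No further insolvencies.

4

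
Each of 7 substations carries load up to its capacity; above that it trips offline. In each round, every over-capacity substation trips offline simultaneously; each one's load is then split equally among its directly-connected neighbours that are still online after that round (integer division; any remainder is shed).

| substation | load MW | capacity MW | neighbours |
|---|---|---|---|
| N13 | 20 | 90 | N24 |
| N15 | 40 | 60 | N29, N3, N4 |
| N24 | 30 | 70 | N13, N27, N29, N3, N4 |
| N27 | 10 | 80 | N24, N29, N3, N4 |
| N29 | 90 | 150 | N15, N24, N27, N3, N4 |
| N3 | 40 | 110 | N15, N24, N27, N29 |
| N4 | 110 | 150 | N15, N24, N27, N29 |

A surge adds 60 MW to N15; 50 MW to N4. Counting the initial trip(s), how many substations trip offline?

Round 1 — N15 at 100 > 60; N4 at 160 > 150. N15, N4 trip offline.
  N15 sheds 100 MW to N29, N3: 50 each.
    N29: 90+50 = 140 ≤ 150
    N3: 40+50 = 90 ≤ 110
  N4 sheds 160 MW to N24, N27, N29: 53 each (1 lost).
    N24: 30+53 = 83 > 70
    N27: 10+53 = 63 ≤ 80
    N29: 140+53 = 193 > 150
Round 2 — N24, N29 trip offline.
  N24 sheds 83 MW to N13, N27, N3: 27 each (2 lost).
    N13: 20+27 = 47 ≤ 90
    N27: 63+27 = 90 > 80
    N3: 90+27 = 117 > 110
  N29 sheds 193 MW to N27, N3: 96 each (1 lost).
    N27: 90+96 = 186 > 80
    N3: 117+96 = 213 > 110
Round 3 — N27, N3 trip offline.
  N27 sheds 186 MW: no online neighbours, lost.
  N3 sheds 213 MW: no online neighbours, lost.
No further trips.

6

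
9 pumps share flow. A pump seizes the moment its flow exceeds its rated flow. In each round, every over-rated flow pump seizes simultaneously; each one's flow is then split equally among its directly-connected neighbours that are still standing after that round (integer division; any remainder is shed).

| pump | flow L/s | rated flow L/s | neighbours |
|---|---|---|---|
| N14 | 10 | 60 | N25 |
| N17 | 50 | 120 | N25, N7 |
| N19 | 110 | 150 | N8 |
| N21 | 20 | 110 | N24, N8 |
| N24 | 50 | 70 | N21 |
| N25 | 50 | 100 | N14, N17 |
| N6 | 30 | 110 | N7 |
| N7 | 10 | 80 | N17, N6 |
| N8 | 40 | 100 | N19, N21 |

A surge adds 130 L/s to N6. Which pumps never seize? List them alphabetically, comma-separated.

N19, N21, N24, N8

Round 1 — N6 at 160 > 110. N6 seizes.
  N6 sheds 160 L/s to N7: 160 each.
    N7: 10+160 = 170 > 80
Round 2 — N7 seizes.
  N7 sheds 170 L/s to N17: 170 each.
    N17: 50+170 = 220 > 120
Round 3 — N17 seizes.
  N17 sheds 220 L/s to N25: 220 each.
    N25: 50+220 = 270 > 100
Round 4 — N25 seizes.
  N25 sheds 270 L/s to N14: 270 each.
    N14: 10+270 = 280 > 60
Round 5 — N14 seizes.
  N14 sheds 280 L/s: no online neighbours, lost.
No further seizures.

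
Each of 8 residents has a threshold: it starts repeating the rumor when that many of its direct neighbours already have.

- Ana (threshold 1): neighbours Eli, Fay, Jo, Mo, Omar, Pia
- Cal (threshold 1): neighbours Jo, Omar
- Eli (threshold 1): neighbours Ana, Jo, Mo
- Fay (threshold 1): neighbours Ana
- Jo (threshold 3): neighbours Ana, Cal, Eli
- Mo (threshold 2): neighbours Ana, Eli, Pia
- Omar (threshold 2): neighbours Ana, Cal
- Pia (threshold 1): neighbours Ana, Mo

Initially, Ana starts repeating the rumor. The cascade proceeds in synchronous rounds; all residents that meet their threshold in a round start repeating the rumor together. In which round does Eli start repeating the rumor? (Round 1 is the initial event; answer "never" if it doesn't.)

Round 1 — Ana starts repeating the rumor (initial).
Round 2 — checking thresholds:
  Eli: 1 of 3 neighbours ≥ 1, starts repeating the rumor.
  Fay: 1 of 1 neighbours ≥ 1, starts repeating the rumor.
  Jo: 1 of 3 neighbours < 3, holds.
  Mo: 1 of 3 neighbours < 2, holds.
  Omar: 1 of 2 neighbours < 2, holds.
  Pia: 1 of 2 neighbours ≥ 1, starts repeating the rumor.
Round 3 — checking thresholds:
  Jo: 2 of 3 neighbours < 3, holds.
  Mo: 3 of 3 neighbours ≥ 2, starts repeating the rumor.
  Omar: 1 of 2 neighbours < 2, holds.
Round 4 — no new spreads; cascade stops.

2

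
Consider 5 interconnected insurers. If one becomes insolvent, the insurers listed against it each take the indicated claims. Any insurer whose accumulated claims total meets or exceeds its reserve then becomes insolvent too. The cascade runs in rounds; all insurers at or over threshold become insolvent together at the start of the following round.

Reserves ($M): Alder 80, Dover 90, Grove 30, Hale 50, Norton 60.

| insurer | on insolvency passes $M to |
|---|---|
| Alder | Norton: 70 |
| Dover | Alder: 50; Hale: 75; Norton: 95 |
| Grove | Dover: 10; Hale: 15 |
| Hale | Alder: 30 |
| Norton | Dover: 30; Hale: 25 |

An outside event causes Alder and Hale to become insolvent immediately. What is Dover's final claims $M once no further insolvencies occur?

Round 1 — Alder, Hale become insolvent (initial).
  Norton: +70 → 70 ≥ 60
Round 2 — Norton becomes insolvent.
  Dover: +30 → 30 < 90
No further insolvencies.

30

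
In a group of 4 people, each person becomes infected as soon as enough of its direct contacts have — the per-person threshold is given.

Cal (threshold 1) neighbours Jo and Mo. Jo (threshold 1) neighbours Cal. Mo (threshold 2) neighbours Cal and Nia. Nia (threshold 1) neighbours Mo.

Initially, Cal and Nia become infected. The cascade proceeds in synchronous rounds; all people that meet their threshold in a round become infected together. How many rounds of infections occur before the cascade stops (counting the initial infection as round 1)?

2

Round 1 — Cal, Nia become infected (initial).
Round 2 — checking thresholds:
  Jo: 1 of 1 neighbours ≥ 1, becomes infected.
  Mo: 2 of 2 neighbours ≥ 2, becomes infected.
Round 3 — no new infections; cascade stops.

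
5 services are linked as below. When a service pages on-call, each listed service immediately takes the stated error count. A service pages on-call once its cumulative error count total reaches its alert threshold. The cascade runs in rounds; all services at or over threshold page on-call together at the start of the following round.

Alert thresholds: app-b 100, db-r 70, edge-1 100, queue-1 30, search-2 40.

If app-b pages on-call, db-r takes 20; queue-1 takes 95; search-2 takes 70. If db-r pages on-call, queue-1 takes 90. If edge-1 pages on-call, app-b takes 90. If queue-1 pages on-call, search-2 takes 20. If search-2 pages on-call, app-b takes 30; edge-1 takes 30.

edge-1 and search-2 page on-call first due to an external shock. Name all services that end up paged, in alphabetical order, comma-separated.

app-b, edge-1, queue-1, search-2

Round 1 — edge-1, search-2 page on-call (initial).
  app-b: +90+30 → 120 ≥ 100
Round 2 — app-b pages on-call.
  db-r: +20 → 20 < 70
  queue-1: +95 → 95 ≥ 30
Round 3 — queue-1 pages on-call.
No further pages.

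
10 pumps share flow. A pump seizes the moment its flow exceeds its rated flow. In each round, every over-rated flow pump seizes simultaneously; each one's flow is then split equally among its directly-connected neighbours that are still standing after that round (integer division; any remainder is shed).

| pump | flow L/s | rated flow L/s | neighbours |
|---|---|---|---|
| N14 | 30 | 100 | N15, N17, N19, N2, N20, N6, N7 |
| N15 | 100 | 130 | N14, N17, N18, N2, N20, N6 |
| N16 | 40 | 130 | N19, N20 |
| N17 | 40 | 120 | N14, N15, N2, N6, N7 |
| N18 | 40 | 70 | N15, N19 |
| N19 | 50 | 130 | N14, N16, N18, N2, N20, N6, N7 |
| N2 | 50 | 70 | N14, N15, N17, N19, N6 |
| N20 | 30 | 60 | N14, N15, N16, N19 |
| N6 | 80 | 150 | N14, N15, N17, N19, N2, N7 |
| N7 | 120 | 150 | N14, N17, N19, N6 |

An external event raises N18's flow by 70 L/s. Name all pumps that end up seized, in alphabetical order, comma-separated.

N14, N15, N17, N18, N19, N2, N20, N6, N7

Round 1 — N18 at 110 > 70. N18 seizes.
  N18 sheds 110 L/s to N15, N19: 55 each.
    N15: 100+55 = 155 > 130
    N19: 50+55 = 105 ≤ 130
Round 2 — N15 seizes.
  N15 sheds 155 L/s to N14, N17, N2, N20, N6: 31 each.
    N14: 30+31 = 61 ≤ 100
    N17: 40+31 = 71 ≤ 120
    N2: 50+31 = 81 > 70
    N20: 30+31 = 61 > 60
    N6: 80+31 = 111 ≤ 150
Round 3 — N2, N20 seize.
  N2 sheds 81 L/s to N14, N17, N19, N6: 20 each (1 lost).
    N14: 61+20 = 81 ≤ 100
    N17: 71+20 = 91 ≤ 120
    N19: 105+20 = 125 ≤ 130
    N6: 111+20 = 131 ≤ 150
  N20 sheds 61 L/s to N14, N16, N19: 20 each (1 lost).
    N14: 81+20 = 101 > 100
    N16: 40+20 = 60 ≤ 130
    N19: 125+20 = 145 > 130
Round 4 — N14, N19 seize.
  N14 sheds 101 L/s to N17, N6, N7: 33 each (2 lost).
    N17: 91+33 = 124 > 120
    N6: 131+33 = 164 > 150
    N7: 120+33 = 153 > 150
  N19 sheds 145 L/s to N16, N6, N7: 48 each (1 lost).
    N16: 60+48 = 108 ≤ 130
    N6: 164+48 = 212 > 150
    N7: 153+48 = 201 > 150
Round 5 — N17, N6, N7 seize.
  N17 sheds 124 L/s: no online neighbours, lost.
  N6 sheds 212 L/s: no online neighbours, lost.
  N7 sheds 201 L/s: no online neighbours, lost.
No further seizures.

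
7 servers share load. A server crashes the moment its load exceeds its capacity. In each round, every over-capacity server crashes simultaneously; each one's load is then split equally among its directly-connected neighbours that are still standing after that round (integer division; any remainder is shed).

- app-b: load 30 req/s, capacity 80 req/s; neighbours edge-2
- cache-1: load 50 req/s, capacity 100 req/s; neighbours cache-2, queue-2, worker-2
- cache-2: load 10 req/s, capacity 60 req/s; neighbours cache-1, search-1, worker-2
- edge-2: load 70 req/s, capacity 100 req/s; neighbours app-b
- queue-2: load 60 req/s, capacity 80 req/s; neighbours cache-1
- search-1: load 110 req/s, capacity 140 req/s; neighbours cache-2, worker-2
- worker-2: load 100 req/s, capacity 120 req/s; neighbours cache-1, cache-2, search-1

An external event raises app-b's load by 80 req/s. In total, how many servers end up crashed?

Round 1 — app-b at 110 > 80. app-b crashes.
  app-b sheds 110 req/s to edge-2: 110 each.
    edge-2: 70+110 = 180 > 100
Round 2 — edge-2 crashes.
  edge-2 sheds 180 req/s: no online neighbours, lost.
No further crashes.

2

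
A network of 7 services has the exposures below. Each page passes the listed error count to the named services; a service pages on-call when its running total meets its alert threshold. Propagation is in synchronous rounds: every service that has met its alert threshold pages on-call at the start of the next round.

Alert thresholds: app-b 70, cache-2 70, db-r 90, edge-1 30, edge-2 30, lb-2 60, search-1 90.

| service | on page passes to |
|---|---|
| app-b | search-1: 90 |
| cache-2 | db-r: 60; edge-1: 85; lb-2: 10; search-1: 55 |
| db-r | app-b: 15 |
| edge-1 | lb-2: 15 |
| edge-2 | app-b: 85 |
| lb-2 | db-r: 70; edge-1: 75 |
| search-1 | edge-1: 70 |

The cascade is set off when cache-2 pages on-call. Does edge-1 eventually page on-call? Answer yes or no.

Round 1 — cache-2 pages on-call (initial).
  db-r: +60 → 60 < 90
  edge-1: +85 → 85 ≥ 30
  lb-2: +10 → 10 < 60
  search-1: +55 → 55 < 90
Round 2 — edge-1 pages on-call.
  lb-2: +15 → 25 < 60
No further pages.

yes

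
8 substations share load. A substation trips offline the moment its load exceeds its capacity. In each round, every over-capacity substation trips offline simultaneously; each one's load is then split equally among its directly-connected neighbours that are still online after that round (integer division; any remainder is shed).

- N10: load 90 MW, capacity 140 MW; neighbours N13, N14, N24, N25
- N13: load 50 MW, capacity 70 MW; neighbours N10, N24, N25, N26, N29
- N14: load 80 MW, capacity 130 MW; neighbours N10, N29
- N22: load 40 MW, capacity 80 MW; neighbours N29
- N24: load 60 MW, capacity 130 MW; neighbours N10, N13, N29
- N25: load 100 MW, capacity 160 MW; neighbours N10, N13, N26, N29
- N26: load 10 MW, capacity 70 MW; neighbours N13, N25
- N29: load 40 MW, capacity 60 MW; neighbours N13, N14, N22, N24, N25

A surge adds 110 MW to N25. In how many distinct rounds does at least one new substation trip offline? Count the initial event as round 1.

Round 1 — N25 at 210 > 160. N25 trips offline.
  N25 sheds 210 MW to N10, N13, N26, N29: 52 each (2 lost).
    N10: 90+52 = 142 > 140
    N13: 50+52 = 102 > 70
    N26: 10+52 = 62 ≤ 70
    N29: 40+52 = 92 > 60
Round 2 — N10, N13, N29 trip offline.
  N10 sheds 142 MW to N14, N24: 71 each.
    N14: 80+71 = 151 > 130
    N24: 60+71 = 131 > 130
  N13 sheds 102 MW to N24, N26: 51 each.
    N24: 131+51 = 182 > 130
    N26: 62+51 = 113 > 70
  N29 sheds 92 MW to N14, N22, N24: 30 each (2 lost).
    N14: 151+30 = 181 > 130
    N22: 40+30 = 70 ≤ 80
    N24: 182+30 = 212 > 130
Round 3 — N14, N24, N26 trip offline.
  N14 sheds 181 MW: no online neighbours, lost.
  N24 sheds 212 MW: no online neighbours, lost.
  N26 sheds 113 MW: no online neighbours, lost.
No further trips.

3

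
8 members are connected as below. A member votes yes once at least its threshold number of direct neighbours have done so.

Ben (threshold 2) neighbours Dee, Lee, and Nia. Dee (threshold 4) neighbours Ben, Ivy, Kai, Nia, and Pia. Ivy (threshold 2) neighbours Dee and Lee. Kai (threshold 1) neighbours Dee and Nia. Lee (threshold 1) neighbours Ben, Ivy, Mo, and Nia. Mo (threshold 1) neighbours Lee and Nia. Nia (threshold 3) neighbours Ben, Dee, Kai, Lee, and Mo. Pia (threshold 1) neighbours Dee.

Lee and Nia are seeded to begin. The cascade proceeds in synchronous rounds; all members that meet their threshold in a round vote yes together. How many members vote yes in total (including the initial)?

Round 1 — Lee, Nia vote yes (initial).
Round 2 — checking thresholds:
  Ben: 2 of 3 neighbours ≥ 2, votes yes.
  Dee: 1 of 5 neighbours < 4, below threshold.
  Ivy: 1 of 2 neighbours < 2, below threshold.
  Kai: 1 of 2 neighbours ≥ 1, votes yes.
  Mo: 2 of 2 neighbours ≥ 1, votes yes.
Round 3 — no new yes votes; cascade stops.

5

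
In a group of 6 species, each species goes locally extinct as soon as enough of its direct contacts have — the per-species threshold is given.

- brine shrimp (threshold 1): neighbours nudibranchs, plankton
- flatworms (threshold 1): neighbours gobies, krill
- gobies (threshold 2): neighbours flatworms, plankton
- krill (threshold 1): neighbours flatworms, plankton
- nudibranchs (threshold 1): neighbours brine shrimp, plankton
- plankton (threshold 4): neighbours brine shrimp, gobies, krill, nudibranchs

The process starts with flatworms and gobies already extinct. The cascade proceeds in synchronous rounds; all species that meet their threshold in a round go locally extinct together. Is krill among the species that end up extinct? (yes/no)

Round 1 — flatworms, gobies go locally extinct (initial).
Round 2 — checking thresholds:
  krill: 1 of 2 neighbours ≥ 1, goes locally extinct.
  plankton: 1 of 4 neighbours < 4, below threshold.
Round 3 — no new extinctions; cascade stops.

yes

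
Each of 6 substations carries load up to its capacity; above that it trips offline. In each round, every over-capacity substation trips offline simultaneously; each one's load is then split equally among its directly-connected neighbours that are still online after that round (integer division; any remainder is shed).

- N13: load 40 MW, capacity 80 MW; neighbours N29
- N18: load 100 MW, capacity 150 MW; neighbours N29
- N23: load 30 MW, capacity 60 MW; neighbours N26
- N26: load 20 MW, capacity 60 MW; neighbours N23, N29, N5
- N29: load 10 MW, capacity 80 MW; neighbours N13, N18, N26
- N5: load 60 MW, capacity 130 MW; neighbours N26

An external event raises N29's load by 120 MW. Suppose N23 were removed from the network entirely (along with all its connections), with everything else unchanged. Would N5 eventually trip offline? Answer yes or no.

no

With N23 removed:
Round 1 — N29 at 130 > 80. N29 trips offline.
  N29 sheds 130 MW to N13, N18, N26: 43 each (1 lost).
    N13: 40+43 = 83 > 80
    N18: 100+43 = 143 ≤ 150
    N26: 20+43 = 63 > 60
Round 2 — N13, N26 trip offline.
  N13 sheds 83 MW: no online neighbours, lost.
  N26 sheds 63 MW to N5: 63 each.
    N5: 60+63 = 123 ≤ 130
No further trips.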